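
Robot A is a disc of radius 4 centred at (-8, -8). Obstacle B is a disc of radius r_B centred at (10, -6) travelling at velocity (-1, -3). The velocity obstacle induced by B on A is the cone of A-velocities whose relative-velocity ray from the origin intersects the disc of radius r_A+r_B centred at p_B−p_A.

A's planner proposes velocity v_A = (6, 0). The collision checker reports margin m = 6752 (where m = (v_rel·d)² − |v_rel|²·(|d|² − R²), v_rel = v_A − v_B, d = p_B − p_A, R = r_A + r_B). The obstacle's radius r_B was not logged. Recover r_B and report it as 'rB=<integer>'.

m = 6752
d = (18, 2);  v_rel = (7, 3),  |v_rel|² = 58
v_rel×d = (7)·(2) − (3)·(18) = -40
since m = R²·58 − (-40)²:  R² = (1600 + 6752) / 58 = 144
R = √144 = 12  ⇒  r_B = 12 − 4 = 8

rB=8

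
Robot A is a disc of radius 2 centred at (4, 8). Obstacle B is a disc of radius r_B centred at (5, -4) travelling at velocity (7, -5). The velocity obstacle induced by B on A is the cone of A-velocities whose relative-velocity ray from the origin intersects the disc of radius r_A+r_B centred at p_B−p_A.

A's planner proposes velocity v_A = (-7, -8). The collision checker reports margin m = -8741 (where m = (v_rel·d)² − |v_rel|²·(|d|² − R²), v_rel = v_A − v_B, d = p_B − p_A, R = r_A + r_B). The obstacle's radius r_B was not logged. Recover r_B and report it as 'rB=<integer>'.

m = -8741
d = (1, -12);  v_rel = (-14, -3),  |v_rel|² = 205
v_rel×d = (-14)·(-12) − (-3)·(1) = 171
since m = R²·205 − 171²:  R² = (29241 + -8741) / 205 = 100
R = √100 = 10  ⇒  r_B = 10 − 2 = 8

rB=8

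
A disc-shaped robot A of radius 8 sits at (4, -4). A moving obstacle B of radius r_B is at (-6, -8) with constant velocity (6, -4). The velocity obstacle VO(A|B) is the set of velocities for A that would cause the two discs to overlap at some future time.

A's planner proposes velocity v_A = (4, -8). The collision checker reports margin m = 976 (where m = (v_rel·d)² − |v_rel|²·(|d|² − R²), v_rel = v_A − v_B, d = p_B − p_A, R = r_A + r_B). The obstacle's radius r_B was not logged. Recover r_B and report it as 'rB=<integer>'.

m = 976
d = (-10, -4);  v_rel = (-2, -4),  |v_rel|² = 20
v_rel×d = (-2)·(-4) − (-4)·(-10) = -32
since m = R²·20 − (-32)²:  R² = (1024 + 976) / 20 = 100
R = √100 = 10  ⇒  r_B = 10 − 8 = 2

rB=2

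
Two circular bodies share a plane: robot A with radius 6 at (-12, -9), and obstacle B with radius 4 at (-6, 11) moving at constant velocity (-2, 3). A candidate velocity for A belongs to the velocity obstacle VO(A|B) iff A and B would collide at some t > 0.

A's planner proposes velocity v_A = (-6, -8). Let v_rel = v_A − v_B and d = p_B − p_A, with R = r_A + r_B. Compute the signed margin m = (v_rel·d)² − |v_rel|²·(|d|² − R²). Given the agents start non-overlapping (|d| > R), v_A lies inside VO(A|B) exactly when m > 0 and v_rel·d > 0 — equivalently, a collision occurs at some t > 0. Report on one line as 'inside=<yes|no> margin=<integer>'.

d = (6, 20),  |d|² = 436;  R = 6+4 = 10,  c = 436−10² = 336
v_rel = (-4, -11),  |v_rel|² = 137;  v_rel·d = (-4)·(6) + (-11)·(20) = -244
137·t² + 488·t + 336 = 0  ⇒  m = (-244)² − 137·336 = 13504
m = 13504 > 0,  v_rel·d = -244 < 0  ⇒  outside

inside=no margin=13504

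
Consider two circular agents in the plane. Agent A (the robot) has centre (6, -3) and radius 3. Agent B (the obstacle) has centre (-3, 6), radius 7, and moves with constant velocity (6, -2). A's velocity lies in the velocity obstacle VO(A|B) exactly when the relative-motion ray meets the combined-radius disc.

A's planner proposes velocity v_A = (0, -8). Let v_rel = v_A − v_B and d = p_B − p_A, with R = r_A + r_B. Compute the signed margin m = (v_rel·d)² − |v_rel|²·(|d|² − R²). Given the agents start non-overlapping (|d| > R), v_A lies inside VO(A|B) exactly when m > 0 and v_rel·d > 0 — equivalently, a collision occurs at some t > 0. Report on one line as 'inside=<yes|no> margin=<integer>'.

d = (-9, 9),  |d|² = 162;  R = 3+7 = 10,  c = 162−10² = 62
v_rel = (-6, -6),  |v_rel|² = 72;  v_rel·d = (-6)·(-9) + (-6)·(9) = 0
72·t² − 0·t + 62 = 0  ⇒  m = 0² − 72·62 = -4464
m = -4464 < 0,  v_rel·d = 0 = 0  ⇒  outside

inside=no margin=-4464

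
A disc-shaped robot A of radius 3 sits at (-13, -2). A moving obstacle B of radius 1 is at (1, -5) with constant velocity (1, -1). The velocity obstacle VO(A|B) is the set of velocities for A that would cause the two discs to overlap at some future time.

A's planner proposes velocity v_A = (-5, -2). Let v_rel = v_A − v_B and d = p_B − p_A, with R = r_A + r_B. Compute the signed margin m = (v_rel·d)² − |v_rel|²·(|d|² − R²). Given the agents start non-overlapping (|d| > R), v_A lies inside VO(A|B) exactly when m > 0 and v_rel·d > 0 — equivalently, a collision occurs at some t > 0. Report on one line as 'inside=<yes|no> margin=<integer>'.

d = (14, -3),  |d|² = 205;  R = 3+1 = 4,  c = 205−4² = 189
v_rel = (-6, -1),  |v_rel|² = 37;  v_rel·d = (-6)·(14) + (-1)·(-3) = -81
37·t² + 162·t + 189 = 0  ⇒  m = (-81)² − 37·189 = -432
m = -432 < 0,  v_rel·d = -81 < 0  ⇒  outside

inside=no margin=-432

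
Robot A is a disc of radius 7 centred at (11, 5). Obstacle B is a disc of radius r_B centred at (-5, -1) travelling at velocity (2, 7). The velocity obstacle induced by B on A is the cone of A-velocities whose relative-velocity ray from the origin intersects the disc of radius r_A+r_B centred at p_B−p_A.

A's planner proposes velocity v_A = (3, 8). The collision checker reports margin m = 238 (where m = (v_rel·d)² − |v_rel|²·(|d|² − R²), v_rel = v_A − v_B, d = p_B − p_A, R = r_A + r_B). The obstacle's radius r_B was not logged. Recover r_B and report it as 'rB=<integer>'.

m = 238
d = (-16, -6);  v_rel = (1, 1),  |v_rel|² = 2
v_rel×d = (1)·(-6) − (1)·(-16) = 10
since m = R²·2 − 10²:  R² = (100 + 238) / 2 = 169
R = √169 = 13  ⇒  r_B = 13 − 7 = 6

rB=6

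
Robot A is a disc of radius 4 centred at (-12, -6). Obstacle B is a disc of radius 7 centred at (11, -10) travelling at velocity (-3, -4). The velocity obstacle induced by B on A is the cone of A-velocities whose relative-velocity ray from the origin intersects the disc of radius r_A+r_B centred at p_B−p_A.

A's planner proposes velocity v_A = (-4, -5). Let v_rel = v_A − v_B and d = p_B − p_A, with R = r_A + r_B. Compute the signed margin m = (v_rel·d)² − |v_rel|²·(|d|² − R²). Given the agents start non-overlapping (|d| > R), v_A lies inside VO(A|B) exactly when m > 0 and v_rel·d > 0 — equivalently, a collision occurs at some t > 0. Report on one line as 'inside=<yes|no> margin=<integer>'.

d = (23, -4),  |d|² = 545;  R = 4+7 = 11,  c = 545−11² = 424
v_rel = (-1, -1),  |v_rel|² = 2;  v_rel·d = (-1)·(23) + (-1)·(-4) = -19
2·t² + 38·t + 424 = 0  ⇒  m = (-19)² − 2·424 = -487
m = -487 < 0,  v_rel·d = -19 < 0  ⇒  outside

inside=no margin=-487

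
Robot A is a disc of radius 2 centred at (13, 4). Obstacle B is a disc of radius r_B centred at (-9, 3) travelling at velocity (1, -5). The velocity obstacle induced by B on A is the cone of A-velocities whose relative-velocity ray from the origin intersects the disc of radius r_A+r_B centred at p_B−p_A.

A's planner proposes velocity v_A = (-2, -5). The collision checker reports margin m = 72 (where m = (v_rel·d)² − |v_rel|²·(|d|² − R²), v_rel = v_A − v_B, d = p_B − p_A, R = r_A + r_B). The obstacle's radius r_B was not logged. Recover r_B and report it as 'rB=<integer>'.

m = 72
d = (-22, -1);  v_rel = (-3, 0),  |v_rel|² = 9
v_rel×d = (-3)·(-1) − (0)·(-22) = 3
since m = R²·9 − 3²:  R² = (9 + 72) / 9 = 9
R = √9 = 3  ⇒  r_B = 3 − 2 = 1

rB=1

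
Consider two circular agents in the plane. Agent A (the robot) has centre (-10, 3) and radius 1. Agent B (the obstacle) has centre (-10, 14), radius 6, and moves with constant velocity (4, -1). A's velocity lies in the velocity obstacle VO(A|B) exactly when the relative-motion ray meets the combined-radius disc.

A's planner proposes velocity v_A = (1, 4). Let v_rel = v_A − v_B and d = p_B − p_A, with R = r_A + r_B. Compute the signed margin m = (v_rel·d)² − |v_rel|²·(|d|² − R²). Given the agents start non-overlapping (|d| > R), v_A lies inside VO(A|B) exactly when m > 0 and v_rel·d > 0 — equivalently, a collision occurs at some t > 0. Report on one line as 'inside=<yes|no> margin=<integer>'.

d = (0, 11),  |d|² = 121;  R = 1+6 = 7,  c = 121−7² = 72
v_rel = (-3, 5),  |v_rel|² = 34;  v_rel·d = (-3)·(0) + (5)·(11) = 55
34·t² − 110·t + 72 = 0  ⇒  m = 55² − 34·72 = 577
m = 577 > 0,  v_rel·d = 55 > 0  ⇒  inside

inside=yes margin=577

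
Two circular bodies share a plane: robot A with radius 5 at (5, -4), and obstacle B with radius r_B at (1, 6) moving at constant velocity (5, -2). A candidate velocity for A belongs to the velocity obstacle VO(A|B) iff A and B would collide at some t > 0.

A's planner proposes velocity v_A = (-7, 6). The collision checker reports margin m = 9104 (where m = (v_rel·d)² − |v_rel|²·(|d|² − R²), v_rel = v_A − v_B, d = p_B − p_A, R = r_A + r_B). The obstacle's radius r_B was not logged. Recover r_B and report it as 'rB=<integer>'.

m = 9104
d = (-4, 10);  v_rel = (-12, 8),  |v_rel|² = 208
v_rel×d = (-12)·(10) − (8)·(-4) = -88
since m = R²·208 − (-88)²:  R² = (7744 + 9104) / 208 = 81
R = √81 = 9  ⇒  r_B = 9 − 5 = 4

rB=4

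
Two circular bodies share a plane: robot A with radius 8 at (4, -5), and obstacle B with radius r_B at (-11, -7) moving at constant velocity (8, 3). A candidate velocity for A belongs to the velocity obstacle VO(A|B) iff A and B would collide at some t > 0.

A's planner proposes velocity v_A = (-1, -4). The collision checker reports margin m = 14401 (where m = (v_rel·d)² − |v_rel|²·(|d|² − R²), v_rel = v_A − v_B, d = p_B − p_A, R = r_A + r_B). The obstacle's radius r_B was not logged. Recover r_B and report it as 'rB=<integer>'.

m = 14401
d = (-15, -2);  v_rel = (-9, -7),  |v_rel|² = 130
v_rel×d = (-9)·(-2) − (-7)·(-15) = -87
since m = R²·130 − (-87)²:  R² = (7569 + 14401) / 130 = 169
R = √169 = 13  ⇒  r_B = 13 − 8 = 5

rB=5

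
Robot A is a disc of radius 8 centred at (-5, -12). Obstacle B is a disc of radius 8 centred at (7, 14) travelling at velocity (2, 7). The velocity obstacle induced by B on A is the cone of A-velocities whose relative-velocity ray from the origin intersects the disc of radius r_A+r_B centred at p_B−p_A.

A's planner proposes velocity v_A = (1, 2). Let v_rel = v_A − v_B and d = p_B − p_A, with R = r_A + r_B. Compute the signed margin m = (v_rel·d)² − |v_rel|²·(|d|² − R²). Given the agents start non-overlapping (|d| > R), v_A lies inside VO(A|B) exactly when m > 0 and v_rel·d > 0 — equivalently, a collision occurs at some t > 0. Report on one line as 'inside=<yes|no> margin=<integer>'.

d = (12, 26),  |d|² = 820;  R = 8+8 = 16,  c = 820−16² = 564
v_rel = (-1, -5),  |v_rel|² = 26;  v_rel·d = (-1)·(12) + (-5)·(26) = -142
26·t² + 284·t + 564 = 0  ⇒  m = (-142)² − 26·564 = 5500
m = 5500 > 0,  v_rel·d = -142 < 0  ⇒  outside

inside=no margin=5500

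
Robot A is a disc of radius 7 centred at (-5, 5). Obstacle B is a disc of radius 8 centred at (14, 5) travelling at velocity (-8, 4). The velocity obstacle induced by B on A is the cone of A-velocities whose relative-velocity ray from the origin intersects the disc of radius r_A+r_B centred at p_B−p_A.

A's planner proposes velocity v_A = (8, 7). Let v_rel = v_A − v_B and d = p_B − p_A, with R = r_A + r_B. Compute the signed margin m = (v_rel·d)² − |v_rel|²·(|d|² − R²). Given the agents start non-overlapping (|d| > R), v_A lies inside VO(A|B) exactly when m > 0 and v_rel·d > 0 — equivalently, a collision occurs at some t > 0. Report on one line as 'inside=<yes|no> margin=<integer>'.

d = (19, 0),  |d|² = 361;  R = 7+8 = 15,  c = 361−15² = 136
v_rel = (16, 3),  |v_rel|² = 265;  v_rel·d = (16)·(19) + (3)·(0) = 304
265·t² − 608·t + 136 = 0  ⇒  m = 304² − 265·136 = 56376
m = 56376 > 0,  v_rel·d = 304 > 0  ⇒  inside

inside=yes margin=56376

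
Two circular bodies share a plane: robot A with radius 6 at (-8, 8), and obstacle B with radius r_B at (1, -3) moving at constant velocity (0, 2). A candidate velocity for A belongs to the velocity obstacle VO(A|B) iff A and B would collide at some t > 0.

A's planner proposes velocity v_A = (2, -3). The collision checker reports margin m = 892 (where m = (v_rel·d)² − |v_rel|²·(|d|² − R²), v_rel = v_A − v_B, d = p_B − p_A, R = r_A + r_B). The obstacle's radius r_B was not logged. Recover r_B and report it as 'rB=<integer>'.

m = 892
d = (9, -11);  v_rel = (2, -5),  |v_rel|² = 29
v_rel×d = (2)·(-11) − (-5)·(9) = 23
since m = R²·29 − 23²:  R² = (529 + 892) / 29 = 49
R = √49 = 7  ⇒  r_B = 7 − 6 = 1

rB=1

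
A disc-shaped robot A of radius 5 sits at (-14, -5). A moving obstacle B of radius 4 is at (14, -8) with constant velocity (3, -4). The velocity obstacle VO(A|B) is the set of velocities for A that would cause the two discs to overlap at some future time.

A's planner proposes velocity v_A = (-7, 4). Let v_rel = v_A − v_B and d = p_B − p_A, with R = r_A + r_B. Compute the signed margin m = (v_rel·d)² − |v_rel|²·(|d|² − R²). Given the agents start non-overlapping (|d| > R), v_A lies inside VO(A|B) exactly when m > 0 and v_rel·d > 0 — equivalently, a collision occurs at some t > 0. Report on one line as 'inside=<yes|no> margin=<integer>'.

d = (28, -3),  |d|² = 793;  R = 5+4 = 9,  c = 793−9² = 712
v_rel = (-10, 8),  |v_rel|² = 164;  v_rel·d = (-10)·(28) + (8)·(-3) = -304
164·t² + 608·t + 712 = 0  ⇒  m = (-304)² − 164·712 = -24352
m = -24352 < 0,  v_rel·d = -304 < 0  ⇒  outside

inside=no margin=-24352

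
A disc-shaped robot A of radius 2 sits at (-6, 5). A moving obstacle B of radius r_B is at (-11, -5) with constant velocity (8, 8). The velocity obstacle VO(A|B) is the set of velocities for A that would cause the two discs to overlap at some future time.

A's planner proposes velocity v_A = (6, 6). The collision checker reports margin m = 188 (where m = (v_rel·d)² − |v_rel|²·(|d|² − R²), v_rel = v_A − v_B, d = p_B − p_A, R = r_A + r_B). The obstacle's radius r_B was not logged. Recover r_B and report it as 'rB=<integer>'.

m = 188
d = (-5, -10);  v_rel = (-2, -2),  |v_rel|² = 8
v_rel×d = (-2)·(-10) − (-2)·(-5) = 10
since m = R²·8 − 10²:  R² = (100 + 188) / 8 = 36
R = √36 = 6  ⇒  r_B = 6 − 2 = 4

rB=4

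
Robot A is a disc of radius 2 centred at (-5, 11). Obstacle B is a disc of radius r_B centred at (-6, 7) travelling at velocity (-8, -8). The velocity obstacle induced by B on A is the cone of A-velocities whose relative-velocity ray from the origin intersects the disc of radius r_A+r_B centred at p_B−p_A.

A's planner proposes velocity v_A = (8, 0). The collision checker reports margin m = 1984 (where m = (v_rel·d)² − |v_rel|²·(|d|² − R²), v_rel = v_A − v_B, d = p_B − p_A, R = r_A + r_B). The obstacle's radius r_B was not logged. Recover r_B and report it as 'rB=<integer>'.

m = 1984
d = (-1, -4);  v_rel = (16, 8),  |v_rel|² = 320
v_rel×d = (16)·(-4) − (8)·(-1) = -56
since m = R²·320 − (-56)²:  R² = (3136 + 1984) / 320 = 16
R = √16 = 4  ⇒  r_B = 4 − 2 = 2

rB=2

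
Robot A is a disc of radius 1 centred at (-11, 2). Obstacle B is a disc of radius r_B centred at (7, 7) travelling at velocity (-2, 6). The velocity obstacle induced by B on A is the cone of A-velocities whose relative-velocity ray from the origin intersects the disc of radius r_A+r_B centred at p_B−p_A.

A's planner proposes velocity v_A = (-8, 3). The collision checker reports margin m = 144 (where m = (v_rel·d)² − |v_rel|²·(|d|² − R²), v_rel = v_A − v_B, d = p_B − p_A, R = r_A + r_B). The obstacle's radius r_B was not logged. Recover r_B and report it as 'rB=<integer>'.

m = 144
d = (18, 5);  v_rel = (-6, -3),  |v_rel|² = 45
v_rel×d = (-6)·(5) − (-3)·(18) = 24
since m = R²·45 − 24²:  R² = (576 + 144) / 45 = 16
R = √16 = 4  ⇒  r_B = 4 − 1 = 3

rB=3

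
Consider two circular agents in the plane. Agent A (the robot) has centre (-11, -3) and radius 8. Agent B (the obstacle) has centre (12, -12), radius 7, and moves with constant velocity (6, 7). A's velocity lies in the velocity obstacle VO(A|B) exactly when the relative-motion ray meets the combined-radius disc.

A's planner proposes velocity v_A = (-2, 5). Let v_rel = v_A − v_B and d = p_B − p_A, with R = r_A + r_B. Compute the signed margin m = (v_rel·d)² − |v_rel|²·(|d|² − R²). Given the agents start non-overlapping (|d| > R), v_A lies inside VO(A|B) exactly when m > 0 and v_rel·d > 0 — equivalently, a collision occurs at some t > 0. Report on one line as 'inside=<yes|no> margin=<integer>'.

d = (23, -9),  |d|² = 610;  R = 8+7 = 15,  c = 610−15² = 385
v_rel = (-8, -2),  |v_rel|² = 68;  v_rel·d = (-8)·(23) + (-2)·(-9) = -166
68·t² + 332·t + 385 = 0  ⇒  m = (-166)² − 68·385 = 1376
m = 1376 > 0,  v_rel·d = -166 < 0  ⇒  outside

inside=no margin=1376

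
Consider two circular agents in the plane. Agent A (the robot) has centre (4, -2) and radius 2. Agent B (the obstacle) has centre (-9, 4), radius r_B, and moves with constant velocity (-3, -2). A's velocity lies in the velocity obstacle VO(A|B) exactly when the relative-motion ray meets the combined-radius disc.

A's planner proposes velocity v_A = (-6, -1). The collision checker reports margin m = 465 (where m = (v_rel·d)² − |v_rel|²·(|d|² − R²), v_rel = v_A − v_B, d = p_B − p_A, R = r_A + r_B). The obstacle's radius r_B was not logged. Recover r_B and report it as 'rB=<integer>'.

m = 465
d = (-13, 6);  v_rel = (-3, 1),  |v_rel|² = 10
v_rel×d = (-3)·(6) − (1)·(-13) = -5
since m = R²·10 − (-5)²:  R² = (25 + 465) / 10 = 49
R = √49 = 7  ⇒  r_B = 7 − 2 = 5

rB=5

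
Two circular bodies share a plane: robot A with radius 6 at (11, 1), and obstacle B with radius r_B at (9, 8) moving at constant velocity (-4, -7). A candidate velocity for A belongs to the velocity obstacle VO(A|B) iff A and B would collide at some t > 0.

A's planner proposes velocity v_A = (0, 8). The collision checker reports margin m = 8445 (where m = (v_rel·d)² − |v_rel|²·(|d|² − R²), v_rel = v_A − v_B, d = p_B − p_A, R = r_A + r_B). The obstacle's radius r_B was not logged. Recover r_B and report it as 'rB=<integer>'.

m = 8445
d = (-2, 7);  v_rel = (4, 15),  |v_rel|² = 241
v_rel×d = (4)·(7) − (15)·(-2) = 58
since m = R²·241 − 58²:  R² = (3364 + 8445) / 241 = 49
R = √49 = 7  ⇒  r_B = 7 − 6 = 1

rB=1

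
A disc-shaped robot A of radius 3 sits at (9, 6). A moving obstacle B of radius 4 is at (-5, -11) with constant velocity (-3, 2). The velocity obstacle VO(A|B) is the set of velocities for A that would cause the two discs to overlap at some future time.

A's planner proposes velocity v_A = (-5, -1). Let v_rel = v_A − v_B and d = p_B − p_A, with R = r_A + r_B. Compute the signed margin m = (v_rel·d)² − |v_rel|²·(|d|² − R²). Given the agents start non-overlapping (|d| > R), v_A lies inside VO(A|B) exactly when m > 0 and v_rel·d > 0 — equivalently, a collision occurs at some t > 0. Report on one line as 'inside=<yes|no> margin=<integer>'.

d = (-14, -17),  |d|² = 485;  R = 3+4 = 7,  c = 485−7² = 436
v_rel = (-2, -3),  |v_rel|² = 13;  v_rel·d = (-2)·(-14) + (-3)·(-17) = 79
13·t² − 158·t + 436 = 0  ⇒  m = 79² − 13·436 = 573
m = 573 > 0,  v_rel·d = 79 > 0  ⇒  inside

inside=yes margin=573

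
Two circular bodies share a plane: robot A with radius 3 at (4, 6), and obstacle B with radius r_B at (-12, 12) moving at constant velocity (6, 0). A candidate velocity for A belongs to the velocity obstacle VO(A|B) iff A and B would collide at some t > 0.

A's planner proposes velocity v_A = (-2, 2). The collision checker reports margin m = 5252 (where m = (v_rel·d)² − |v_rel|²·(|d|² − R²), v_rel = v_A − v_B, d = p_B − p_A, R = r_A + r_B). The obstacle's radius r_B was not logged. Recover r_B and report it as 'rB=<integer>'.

m = 5252
d = (-16, 6);  v_rel = (-8, 2),  |v_rel|² = 68
v_rel×d = (-8)·(6) − (2)·(-16) = -16
since m = R²·68 − (-16)²:  R² = (256 + 5252) / 68 = 81
R = √81 = 9  ⇒  r_B = 9 − 3 = 6

rB=6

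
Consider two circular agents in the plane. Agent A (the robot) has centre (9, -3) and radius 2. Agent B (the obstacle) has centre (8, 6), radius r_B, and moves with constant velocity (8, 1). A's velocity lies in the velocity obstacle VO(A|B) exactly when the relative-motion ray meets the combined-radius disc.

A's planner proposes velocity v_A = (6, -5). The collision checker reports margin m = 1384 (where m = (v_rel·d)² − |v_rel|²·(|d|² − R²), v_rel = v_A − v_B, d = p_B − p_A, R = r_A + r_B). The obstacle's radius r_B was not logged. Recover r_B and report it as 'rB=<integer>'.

m = 1384
d = (-1, 9);  v_rel = (-2, -6),  |v_rel|² = 40
v_rel×d = (-2)·(9) − (-6)·(-1) = -24
since m = R²·40 − (-24)²:  R² = (576 + 1384) / 40 = 49
R = √49 = 7  ⇒  r_B = 7 − 2 = 5

rB=5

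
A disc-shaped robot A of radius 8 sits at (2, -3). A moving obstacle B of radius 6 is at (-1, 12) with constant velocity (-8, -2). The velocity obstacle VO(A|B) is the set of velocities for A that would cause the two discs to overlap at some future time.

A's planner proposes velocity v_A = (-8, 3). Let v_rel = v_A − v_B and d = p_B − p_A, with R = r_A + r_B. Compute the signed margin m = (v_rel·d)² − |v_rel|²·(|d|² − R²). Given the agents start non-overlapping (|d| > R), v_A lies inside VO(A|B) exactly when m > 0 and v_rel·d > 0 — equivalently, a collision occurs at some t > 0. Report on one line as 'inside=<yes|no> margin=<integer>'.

d = (-3, 15),  |d|² = 234;  R = 8+6 = 14,  c = 234−14² = 38
v_rel = (0, 5),  |v_rel|² = 25;  v_rel·d = (0)·(-3) + (5)·(15) = 75
25·t² − 150·t + 38 = 0  ⇒  m = 75² − 25·38 = 4675
m = 4675 > 0,  v_rel·d = 75 > 0  ⇒  inside

inside=yes margin=4675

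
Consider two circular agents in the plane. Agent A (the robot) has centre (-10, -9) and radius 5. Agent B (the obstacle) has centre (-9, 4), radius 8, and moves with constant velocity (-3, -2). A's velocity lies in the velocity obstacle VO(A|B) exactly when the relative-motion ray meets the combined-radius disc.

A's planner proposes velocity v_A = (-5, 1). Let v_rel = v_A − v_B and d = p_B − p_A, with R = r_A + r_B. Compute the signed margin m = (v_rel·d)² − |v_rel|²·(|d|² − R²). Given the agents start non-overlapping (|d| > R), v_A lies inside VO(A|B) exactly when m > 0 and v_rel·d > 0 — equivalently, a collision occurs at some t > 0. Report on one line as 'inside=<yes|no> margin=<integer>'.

d = (1, 13),  |d|² = 170;  R = 5+8 = 13,  c = 170−13² = 1
v_rel = (-2, 3),  |v_rel|² = 13;  v_rel·d = (-2)·(1) + (3)·(13) = 37
13·t² − 74·t + 1 = 0  ⇒  m = 37² − 13·1 = 1356
m = 1356 > 0,  v_rel·d = 37 > 0  ⇒  inside

inside=yes margin=1356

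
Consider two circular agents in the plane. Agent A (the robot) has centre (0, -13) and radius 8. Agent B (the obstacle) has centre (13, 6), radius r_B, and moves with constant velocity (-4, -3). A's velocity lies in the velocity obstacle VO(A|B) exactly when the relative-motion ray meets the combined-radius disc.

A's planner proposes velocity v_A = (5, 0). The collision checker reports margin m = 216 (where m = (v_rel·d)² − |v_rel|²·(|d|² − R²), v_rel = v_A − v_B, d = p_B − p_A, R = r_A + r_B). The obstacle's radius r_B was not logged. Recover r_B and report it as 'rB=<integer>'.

m = 216
d = (13, 19);  v_rel = (9, 3),  |v_rel|² = 90
v_rel×d = (9)·(19) − (3)·(13) = 132
since m = R²·90 − 132²:  R² = (17424 + 216) / 90 = 196
R = √196 = 14  ⇒  r_B = 14 − 8 = 6

rB=6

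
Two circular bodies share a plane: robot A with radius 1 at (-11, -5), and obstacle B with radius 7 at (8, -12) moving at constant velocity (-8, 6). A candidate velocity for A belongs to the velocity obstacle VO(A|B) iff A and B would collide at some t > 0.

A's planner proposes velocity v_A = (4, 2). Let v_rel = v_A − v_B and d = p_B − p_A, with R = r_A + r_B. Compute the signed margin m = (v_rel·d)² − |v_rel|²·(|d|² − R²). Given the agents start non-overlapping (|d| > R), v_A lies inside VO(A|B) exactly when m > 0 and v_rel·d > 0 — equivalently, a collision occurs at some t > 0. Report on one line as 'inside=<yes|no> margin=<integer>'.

d = (19, -7),  |d|² = 410;  R = 1+7 = 8,  c = 410−8² = 346
v_rel = (12, -4),  |v_rel|² = 160;  v_rel·d = (12)·(19) + (-4)·(-7) = 256
160·t² − 512·t + 346 = 0  ⇒  m = 256² − 160·346 = 10176
m = 10176 > 0,  v_rel·d = 256 > 0  ⇒  inside

inside=yes margin=10176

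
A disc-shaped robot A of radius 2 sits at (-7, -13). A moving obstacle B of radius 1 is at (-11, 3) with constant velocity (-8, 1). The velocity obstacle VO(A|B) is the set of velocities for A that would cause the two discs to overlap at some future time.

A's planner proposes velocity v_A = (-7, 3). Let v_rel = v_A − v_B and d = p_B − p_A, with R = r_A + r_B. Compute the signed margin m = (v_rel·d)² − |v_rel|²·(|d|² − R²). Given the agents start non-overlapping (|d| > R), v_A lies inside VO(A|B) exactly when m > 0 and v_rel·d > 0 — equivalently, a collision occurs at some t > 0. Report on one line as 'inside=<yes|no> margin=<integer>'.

d = (-4, 16),  |d|² = 272;  R = 2+1 = 3,  c = 272−3² = 263
v_rel = (1, 2),  |v_rel|² = 5;  v_rel·d = (1)·(-4) + (2)·(16) = 28
5·t² − 56·t + 263 = 0  ⇒  m = 28² − 5·263 = -531
m = -531 < 0,  v_rel·d = 28 > 0  ⇒  outside

inside=no margin=-531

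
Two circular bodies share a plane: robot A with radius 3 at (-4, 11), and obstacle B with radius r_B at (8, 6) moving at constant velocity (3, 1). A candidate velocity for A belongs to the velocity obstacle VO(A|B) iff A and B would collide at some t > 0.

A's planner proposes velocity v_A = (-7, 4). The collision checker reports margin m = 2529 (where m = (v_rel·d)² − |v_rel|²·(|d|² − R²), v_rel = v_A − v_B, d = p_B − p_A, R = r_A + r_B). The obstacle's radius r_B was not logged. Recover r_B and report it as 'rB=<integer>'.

m = 2529
d = (12, -5);  v_rel = (-10, 3),  |v_rel|² = 109
v_rel×d = (-10)·(-5) − (3)·(12) = 14
since m = R²·109 − 14²:  R² = (196 + 2529) / 109 = 25
R = √25 = 5  ⇒  r_B = 5 − 3 = 2

rB=2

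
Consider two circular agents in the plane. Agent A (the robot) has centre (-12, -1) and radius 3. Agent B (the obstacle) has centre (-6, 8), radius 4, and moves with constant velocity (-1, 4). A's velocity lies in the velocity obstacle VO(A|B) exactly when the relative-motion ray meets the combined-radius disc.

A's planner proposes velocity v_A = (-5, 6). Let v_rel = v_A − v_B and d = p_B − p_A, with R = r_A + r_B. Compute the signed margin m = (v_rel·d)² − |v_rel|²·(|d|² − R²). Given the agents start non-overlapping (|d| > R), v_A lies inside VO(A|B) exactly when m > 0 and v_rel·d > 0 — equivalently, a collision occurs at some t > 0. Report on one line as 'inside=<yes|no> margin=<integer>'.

d = (6, 9),  |d|² = 117;  R = 3+4 = 7,  c = 117−7² = 68
v_rel = (-4, 2),  |v_rel|² = 20;  v_rel·d = (-4)·(6) + (2)·(9) = -6
20·t² + 12·t + 68 = 0  ⇒  m = (-6)² − 20·68 = -1324
m = -1324 < 0,  v_rel·d = -6 < 0  ⇒  outside

inside=no margin=-1324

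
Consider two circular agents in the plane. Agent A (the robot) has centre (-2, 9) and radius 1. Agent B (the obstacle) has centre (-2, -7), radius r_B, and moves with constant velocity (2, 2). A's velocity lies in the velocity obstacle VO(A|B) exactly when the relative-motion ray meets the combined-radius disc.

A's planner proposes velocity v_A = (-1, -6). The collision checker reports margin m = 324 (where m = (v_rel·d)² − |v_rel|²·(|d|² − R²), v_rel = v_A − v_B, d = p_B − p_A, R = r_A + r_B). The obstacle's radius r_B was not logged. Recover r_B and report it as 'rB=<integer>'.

m = 324
d = (0, -16);  v_rel = (-3, -8),  |v_rel|² = 73
v_rel×d = (-3)·(-16) − (-8)·(0) = 48
since m = R²·73 − 48²:  R² = (2304 + 324) / 73 = 36
R = √36 = 6  ⇒  r_B = 6 − 1 = 5

rB=5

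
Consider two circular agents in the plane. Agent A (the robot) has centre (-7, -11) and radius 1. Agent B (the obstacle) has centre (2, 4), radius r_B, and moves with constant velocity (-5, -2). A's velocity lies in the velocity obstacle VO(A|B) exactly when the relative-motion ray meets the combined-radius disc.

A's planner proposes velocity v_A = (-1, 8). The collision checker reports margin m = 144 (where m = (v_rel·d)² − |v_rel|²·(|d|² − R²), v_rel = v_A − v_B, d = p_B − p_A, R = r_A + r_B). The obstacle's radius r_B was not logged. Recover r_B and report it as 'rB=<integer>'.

m = 144
d = (9, 15);  v_rel = (4, 10),  |v_rel|² = 116
v_rel×d = (4)·(15) − (10)·(9) = -30
since m = R²·116 − (-30)²:  R² = (900 + 144) / 116 = 9
R = √9 = 3  ⇒  r_B = 3 − 1 = 2

rB=2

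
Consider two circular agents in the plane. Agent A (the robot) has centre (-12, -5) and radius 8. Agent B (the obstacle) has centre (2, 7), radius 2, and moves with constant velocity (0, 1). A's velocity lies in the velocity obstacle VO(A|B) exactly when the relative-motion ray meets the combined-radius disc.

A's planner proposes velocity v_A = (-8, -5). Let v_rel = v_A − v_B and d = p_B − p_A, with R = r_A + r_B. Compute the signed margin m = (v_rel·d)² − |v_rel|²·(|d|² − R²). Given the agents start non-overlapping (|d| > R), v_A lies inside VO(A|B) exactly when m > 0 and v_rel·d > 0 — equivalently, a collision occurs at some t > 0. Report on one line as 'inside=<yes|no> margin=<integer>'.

d = (14, 12),  |d|² = 340;  R = 8+2 = 10,  c = 340−10² = 240
v_rel = (-8, -6),  |v_rel|² = 100;  v_rel·d = (-8)·(14) + (-6)·(12) = -184
100·t² + 368·t + 240 = 0  ⇒  m = (-184)² − 100·240 = 9856
m = 9856 > 0,  v_rel·d = -184 < 0  ⇒  outside

inside=no margin=9856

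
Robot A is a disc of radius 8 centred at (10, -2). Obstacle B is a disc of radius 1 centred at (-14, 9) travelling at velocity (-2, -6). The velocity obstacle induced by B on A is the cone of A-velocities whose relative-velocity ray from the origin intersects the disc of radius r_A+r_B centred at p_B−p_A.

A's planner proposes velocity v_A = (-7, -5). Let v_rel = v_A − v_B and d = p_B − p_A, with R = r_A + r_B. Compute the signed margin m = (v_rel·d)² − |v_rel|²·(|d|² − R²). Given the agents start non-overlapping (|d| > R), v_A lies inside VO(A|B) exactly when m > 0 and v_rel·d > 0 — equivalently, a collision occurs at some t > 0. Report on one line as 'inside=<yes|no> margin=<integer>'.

d = (-24, 11),  |d|² = 697;  R = 8+1 = 9,  c = 697−9² = 616
v_rel = (-5, 1),  |v_rel|² = 26;  v_rel·d = (-5)·(-24) + (1)·(11) = 131
26·t² − 262·t + 616 = 0  ⇒  m = 131² − 26·616 = 1145
m = 1145 > 0,  v_rel·d = 131 > 0  ⇒  inside

inside=yes margin=1145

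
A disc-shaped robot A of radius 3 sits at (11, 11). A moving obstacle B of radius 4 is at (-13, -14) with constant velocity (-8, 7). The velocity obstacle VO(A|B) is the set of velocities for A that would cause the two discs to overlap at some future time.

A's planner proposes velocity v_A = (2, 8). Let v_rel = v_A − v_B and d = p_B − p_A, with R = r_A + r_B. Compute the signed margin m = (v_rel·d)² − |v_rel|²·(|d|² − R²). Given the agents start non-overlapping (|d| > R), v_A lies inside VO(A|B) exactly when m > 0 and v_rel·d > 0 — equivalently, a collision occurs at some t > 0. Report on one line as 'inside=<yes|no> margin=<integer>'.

d = (-24, -25),  |d|² = 1201;  R = 3+4 = 7,  c = 1201−7² = 1152
v_rel = (10, 1),  |v_rel|² = 101;  v_rel·d = (10)·(-24) + (1)·(-25) = -265
101·t² + 530·t + 1152 = 0  ⇒  m = (-265)² − 101·1152 = -46127
m = -46127 < 0,  v_rel·d = -265 < 0  ⇒  outside

inside=no margin=-46127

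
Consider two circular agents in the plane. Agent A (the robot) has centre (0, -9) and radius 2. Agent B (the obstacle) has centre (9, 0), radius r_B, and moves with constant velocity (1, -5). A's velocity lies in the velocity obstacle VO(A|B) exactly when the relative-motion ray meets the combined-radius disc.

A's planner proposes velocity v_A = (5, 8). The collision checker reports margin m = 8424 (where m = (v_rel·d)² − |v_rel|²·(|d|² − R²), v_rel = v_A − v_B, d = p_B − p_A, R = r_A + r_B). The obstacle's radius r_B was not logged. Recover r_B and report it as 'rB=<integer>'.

m = 8424
d = (9, 9);  v_rel = (4, 13),  |v_rel|² = 185
v_rel×d = (4)·(9) − (13)·(9) = -81
since m = R²·185 − (-81)²:  R² = (6561 + 8424) / 185 = 81
R = √81 = 9  ⇒  r_B = 9 − 2 = 7

rB=7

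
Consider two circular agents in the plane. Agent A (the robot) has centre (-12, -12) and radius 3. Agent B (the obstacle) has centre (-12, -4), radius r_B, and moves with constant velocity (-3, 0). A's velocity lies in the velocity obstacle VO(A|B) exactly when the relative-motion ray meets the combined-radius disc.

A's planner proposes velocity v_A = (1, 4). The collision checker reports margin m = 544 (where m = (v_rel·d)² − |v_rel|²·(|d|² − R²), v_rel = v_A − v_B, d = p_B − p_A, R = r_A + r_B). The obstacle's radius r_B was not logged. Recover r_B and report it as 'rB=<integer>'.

m = 544
d = (0, 8);  v_rel = (4, 4),  |v_rel|² = 32
v_rel×d = (4)·(8) − (4)·(0) = 32
since m = R²·32 − 32²:  R² = (1024 + 544) / 32 = 49
R = √49 = 7  ⇒  r_B = 7 − 3 = 4

rB=4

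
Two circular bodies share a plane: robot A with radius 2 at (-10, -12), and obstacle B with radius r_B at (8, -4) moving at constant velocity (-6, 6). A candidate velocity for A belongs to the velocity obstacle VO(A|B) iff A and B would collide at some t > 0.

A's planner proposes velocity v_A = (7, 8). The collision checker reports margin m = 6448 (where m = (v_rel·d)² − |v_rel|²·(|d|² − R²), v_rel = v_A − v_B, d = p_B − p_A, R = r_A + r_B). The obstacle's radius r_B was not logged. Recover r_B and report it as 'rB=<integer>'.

m = 6448
d = (18, 8);  v_rel = (13, 2),  |v_rel|² = 173
v_rel×d = (13)·(8) − (2)·(18) = 68
since m = R²·173 − 68²:  R² = (4624 + 6448) / 173 = 64
R = √64 = 8  ⇒  r_B = 8 − 2 = 6

rB=6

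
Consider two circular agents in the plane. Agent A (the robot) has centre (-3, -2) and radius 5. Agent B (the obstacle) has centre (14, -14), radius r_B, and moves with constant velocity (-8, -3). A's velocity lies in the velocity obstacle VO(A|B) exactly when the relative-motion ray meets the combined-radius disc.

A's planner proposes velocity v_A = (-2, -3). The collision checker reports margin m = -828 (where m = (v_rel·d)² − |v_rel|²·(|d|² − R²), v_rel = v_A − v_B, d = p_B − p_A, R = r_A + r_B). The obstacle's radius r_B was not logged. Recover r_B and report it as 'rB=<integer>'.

m = -828
d = (17, -12);  v_rel = (6, 0),  |v_rel|² = 36
v_rel×d = (6)·(-12) − (0)·(17) = -72
since m = R²·36 − (-72)²:  R² = (5184 + -828) / 36 = 121
R = √121 = 11  ⇒  r_B = 11 − 5 = 6

rB=6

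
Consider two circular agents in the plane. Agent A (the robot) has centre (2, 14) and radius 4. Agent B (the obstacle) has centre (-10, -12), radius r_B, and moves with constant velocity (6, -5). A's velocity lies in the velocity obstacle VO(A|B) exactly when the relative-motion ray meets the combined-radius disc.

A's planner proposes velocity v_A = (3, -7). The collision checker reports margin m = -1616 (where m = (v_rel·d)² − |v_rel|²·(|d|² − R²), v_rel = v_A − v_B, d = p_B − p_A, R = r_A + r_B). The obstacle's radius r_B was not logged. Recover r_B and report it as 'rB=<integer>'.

m = -1616
d = (-12, -26);  v_rel = (-3, -2),  |v_rel|² = 13
v_rel×d = (-3)·(-26) − (-2)·(-12) = 54
since m = R²·13 − 54²:  R² = (2916 + -1616) / 13 = 100
R = √100 = 10  ⇒  r_B = 10 − 4 = 6

rB=6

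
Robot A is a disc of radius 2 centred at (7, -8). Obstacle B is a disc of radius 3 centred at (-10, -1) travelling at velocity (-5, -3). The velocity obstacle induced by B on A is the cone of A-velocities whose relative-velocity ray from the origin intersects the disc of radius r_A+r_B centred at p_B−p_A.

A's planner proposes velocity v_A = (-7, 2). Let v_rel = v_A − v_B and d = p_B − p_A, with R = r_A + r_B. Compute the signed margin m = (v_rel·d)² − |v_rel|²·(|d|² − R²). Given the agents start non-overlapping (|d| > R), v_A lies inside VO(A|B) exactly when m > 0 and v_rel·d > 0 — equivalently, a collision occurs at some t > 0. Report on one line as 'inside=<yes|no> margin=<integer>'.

d = (-17, 7),  |d|² = 338;  R = 2+3 = 5,  c = 338−5² = 313
v_rel = (-2, 5),  |v_rel|² = 29;  v_rel·d = (-2)·(-17) + (5)·(7) = 69
29·t² − 138·t + 313 = 0  ⇒  m = 69² − 29·313 = -4316
m = -4316 < 0,  v_rel·d = 69 > 0  ⇒  outside

inside=no margin=-4316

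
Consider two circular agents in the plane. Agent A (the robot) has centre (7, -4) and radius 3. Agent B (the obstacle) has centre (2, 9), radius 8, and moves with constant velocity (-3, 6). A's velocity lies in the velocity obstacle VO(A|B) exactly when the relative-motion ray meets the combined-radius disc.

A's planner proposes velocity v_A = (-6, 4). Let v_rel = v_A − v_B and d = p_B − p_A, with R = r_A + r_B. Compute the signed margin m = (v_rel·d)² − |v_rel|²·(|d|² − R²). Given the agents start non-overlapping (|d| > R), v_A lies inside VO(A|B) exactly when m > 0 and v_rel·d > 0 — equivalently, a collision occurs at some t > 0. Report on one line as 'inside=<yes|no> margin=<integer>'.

d = (-5, 13),  |d|² = 194;  R = 3+8 = 11,  c = 194−11² = 73
v_rel = (-3, -2),  |v_rel|² = 13;  v_rel·d = (-3)·(-5) + (-2)·(13) = -11
13·t² + 22·t + 73 = 0  ⇒  m = (-11)² − 13·73 = -828
m = -828 < 0,  v_rel·d = -11 < 0  ⇒  outside

inside=no margin=-828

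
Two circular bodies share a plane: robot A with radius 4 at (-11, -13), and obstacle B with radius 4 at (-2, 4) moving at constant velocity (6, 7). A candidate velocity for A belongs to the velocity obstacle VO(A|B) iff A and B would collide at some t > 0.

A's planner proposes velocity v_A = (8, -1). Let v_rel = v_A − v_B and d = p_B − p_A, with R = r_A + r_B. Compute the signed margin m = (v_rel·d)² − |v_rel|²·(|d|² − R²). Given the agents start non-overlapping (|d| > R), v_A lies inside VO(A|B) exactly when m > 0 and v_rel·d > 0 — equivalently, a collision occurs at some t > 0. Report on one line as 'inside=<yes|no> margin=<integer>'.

d = (9, 17),  |d|² = 370;  R = 4+4 = 8,  c = 370−8² = 306
v_rel = (2, -8),  |v_rel|² = 68;  v_rel·d = (2)·(9) + (-8)·(17) = -118
68·t² + 236·t + 306 = 0  ⇒  m = (-118)² − 68·306 = -6884
m = -6884 < 0,  v_rel·d = -118 < 0  ⇒  outside

inside=no margin=-6884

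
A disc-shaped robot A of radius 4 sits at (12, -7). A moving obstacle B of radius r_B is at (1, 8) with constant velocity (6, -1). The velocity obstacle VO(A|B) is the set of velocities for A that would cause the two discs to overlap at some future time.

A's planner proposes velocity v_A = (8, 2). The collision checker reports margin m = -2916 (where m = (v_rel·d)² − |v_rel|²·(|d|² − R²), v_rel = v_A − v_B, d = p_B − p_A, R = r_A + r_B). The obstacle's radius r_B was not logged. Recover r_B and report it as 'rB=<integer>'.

m = -2916
d = (-11, 15);  v_rel = (2, 3),  |v_rel|² = 13
v_rel×d = (2)·(15) − (3)·(-11) = 63
since m = R²·13 − 63²:  R² = (3969 + -2916) / 13 = 81
R = √81 = 9  ⇒  r_B = 9 − 4 = 5

rB=5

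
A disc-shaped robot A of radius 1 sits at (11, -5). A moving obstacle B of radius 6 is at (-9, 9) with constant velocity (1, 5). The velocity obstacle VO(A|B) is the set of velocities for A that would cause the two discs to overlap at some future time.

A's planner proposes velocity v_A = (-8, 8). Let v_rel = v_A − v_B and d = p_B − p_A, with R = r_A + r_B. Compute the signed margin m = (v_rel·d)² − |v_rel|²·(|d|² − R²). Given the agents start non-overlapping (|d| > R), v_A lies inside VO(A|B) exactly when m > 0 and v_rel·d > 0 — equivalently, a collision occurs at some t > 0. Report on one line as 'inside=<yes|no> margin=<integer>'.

d = (-20, 14),  |d|² = 596;  R = 1+6 = 7,  c = 596−7² = 547
v_rel = (-9, 3),  |v_rel|² = 90;  v_rel·d = (-9)·(-20) + (3)·(14) = 222
90·t² − 444·t + 547 = 0  ⇒  m = 222² − 90·547 = 54
m = 54 > 0,  v_rel·d = 222 > 0  ⇒  inside

inside=yes margin=54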